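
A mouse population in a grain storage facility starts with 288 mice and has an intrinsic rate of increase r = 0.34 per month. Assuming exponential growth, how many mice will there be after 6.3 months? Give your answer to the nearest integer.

2453 mice

N(t) = N₀·e^(rt) = 288 × e^(0.34×6.3) = 288 × e^2.142.
e^2.142 ≈ 8.5165, so N ≈ 288 × 8.5165 = 2452.74.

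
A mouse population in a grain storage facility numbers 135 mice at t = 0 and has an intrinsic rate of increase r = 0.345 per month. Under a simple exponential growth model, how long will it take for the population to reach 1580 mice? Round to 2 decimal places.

7.13 months

Set N₀·e^(rt) = 1580: e^(0.345·t) = 1580/135 = 11.704.
0.345·t = ln(11.704) = 2.4599, so t = 2.4599/0.345 = 7.1302.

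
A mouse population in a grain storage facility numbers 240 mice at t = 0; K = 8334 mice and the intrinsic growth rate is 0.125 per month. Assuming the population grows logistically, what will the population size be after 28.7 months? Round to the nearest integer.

A = (K − N₀)/N₀ = (8334 − 240)/240 = 33.725.
N(t) = K/(1 + A·e^(−rt)) = 8334/(1 + 33.725×e^(−0.125×28.7)).
e^(−3.587) = 0.027667; denominator = 1 + 33.725×0.027667 = 1.9331.
N = 8334/1.9331 = 4311.25.

4311 mice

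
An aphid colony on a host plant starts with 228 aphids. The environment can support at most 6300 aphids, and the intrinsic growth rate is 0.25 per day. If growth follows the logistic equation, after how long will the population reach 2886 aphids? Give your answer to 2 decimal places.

12.46 days

A = (K − N₀)/N₀ = (6300 − 228)/228 = 26.632.
Solve 6300/(1 + 26.632·e^(−0.25t)) = 2886: 1 + 26.632·e^(−0.25t) = 2.183, so e^(−0.25t) = 0.0444192.
−0.25·t = ln(0.0444192) = -3.1141, so t = 3.1141/0.25 = 12.456.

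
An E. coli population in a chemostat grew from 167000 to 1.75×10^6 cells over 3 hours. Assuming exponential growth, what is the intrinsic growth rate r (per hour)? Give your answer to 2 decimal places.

From N(t) = N₀·e^(rt): e^(r·3) = 1.75×10^6/167000 = 10.479.
r·3 = ln(10.479) = 2.3494, so r = 2.3494/3 = 0.78313.

0.78 per hour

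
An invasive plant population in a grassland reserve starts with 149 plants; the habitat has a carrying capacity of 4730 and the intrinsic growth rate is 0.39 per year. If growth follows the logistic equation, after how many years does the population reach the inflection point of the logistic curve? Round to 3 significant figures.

8.78 years

Logistic growth is fastest at N = K/2 = 2365.
A = (K − N₀)/N₀ = 30.745. Set K/(1 + A·e^(−rt)) = K/2 → A·e^(−rt) = 1.
e^(−0.39t) = 1/30.745 = 0.0325256, so t = ln(30.745)/0.39 = 3.4257/0.39 = 8.7839.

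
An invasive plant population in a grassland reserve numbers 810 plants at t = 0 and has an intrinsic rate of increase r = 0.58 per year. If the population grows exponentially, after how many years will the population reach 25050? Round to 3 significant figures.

5.92 years

Set N₀·e^(rt) = 25050: e^(0.58·t) = 25050/810 = 30.926.
0.58·t = ln(30.926) = 3.4316, so t = 3.4316/0.58 = 5.9165.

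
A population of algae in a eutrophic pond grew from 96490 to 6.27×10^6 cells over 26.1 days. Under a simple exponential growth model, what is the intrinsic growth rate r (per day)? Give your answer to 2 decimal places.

From N(t) = N₀·e^(rt): e^(r·26.1) = 6.27×10^6/96490 = 64.981.
r·26.1 = ln(64.981) = 4.1741, so r = 4.1741/26.1 = 0.15993.

0.16 per day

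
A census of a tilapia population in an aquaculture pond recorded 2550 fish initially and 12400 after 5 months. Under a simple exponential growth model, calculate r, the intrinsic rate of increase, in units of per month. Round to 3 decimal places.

From N(t) = N₀·e^(rt): e^(r·5) = 12400/2550 = 4.8627.
r·5 = ln(4.8627) = 1.5816, so r = 1.5816/5 = 0.31632.

0.316 per month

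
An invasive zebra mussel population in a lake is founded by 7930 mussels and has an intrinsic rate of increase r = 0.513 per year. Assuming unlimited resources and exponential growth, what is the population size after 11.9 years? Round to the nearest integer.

N(t) = N₀·e^(rt) = 7930 × e^(0.513×11.9) = 7930 × e^6.105.
e^6.105 ≈ 447.96, so N ≈ 7930 × 447.96 = 3.552309×10^6.

3552309 mussels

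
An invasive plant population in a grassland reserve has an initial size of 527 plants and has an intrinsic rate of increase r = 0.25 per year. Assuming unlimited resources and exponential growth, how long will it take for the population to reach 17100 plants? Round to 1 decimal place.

13.9 years

Set N₀·e^(rt) = 17100: e^(0.25·t) = 17100/527 = 32.448.
0.25·t = ln(32.448) = 3.4796, so t = 3.4796/0.25 = 13.919.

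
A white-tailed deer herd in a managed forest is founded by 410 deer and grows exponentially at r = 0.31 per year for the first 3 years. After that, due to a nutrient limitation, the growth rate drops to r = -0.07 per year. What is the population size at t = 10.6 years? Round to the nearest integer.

610 deer

Phase 1: N(3) = 410·e^(0.31×3) = 410·e^0.93 = 1039.15.
Phase 2 runs for 10.6 − 3 = 7.6 years at r = -0.07.
N(10.6) = 1039.15·e^(-0.07×7.6) = 1039.15·e^-0.532 = 610.426.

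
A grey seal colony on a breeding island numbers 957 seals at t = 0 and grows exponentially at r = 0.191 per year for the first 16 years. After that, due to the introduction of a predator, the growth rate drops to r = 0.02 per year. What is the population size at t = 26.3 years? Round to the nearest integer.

Phase 1: N(16) = 957·e^(0.191×16) = 957·e^3.056 = 20329.
Phase 2 runs for 26.3 − 16 = 10.3 years at r = 0.02.
N(26.3) = 20329·e^(0.02×10.3) = 20329·e^0.206 = 24979.3.

24979 seals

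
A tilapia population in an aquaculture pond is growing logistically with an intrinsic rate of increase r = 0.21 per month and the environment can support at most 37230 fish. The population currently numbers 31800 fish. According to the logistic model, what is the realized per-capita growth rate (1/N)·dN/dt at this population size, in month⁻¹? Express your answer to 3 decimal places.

(1/N)·dN/dt = r(1 − N/K) = 0.21 × (1 − 31800/37230).
= 0.21 × 0.14585 = 0.030629.

0.031 per month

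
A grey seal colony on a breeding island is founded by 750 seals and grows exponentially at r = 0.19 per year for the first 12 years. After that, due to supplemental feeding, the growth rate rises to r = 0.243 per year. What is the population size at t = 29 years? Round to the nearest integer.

Phase 1: N(12) = 750·e^(0.19×12) = 750·e^2.28 = 7332.51.
Phase 2 runs for 29 − 12 = 17 years at r = 0.243.
N(29) = 7332.51·e^(0.243×17) = 7332.51·e^4.131 = 456376.

456376 seals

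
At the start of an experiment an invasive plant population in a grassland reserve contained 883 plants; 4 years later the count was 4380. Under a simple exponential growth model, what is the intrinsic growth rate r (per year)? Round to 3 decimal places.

0.400 per year

From N(t) = N₀·e^(rt): e^(r·4) = 4380/883 = 4.9604.
r·4 = ln(4.9604) = 1.6015, so r = 1.6015/4 = 0.40037.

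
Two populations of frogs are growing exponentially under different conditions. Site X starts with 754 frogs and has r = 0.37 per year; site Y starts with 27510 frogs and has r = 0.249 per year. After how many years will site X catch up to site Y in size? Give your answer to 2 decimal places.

Set 754·e^(0.37t) = 27510·e^(0.249t).
e^((0.37 − 0.249)t) = 27510/754 → e^(0.121·t) = 36.485.
0.121·t = ln(36.485) = 3.5969, so t = 3.5969/0.121 = 29.727.

29.73 years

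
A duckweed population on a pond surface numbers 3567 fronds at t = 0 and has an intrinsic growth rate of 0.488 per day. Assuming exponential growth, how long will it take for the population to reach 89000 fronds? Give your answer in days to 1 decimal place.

Set N₀·e^(rt) = 89000: e^(0.488·t) = 89000/3567 = 24.951.
0.488·t = ln(24.951) = 3.2169, so t = 3.2169/0.488 = 6.592.

6.6 days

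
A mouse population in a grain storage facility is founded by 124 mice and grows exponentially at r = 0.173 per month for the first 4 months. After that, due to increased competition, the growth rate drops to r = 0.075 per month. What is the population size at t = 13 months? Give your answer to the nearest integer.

Phase 1: N(4) = 124·e^(0.173×4) = 124·e^0.692 = 247.716.
Phase 2 runs for 13 − 4 = 9 months at r = 0.075.
N(13) = 247.716·e^(0.075×9) = 247.716·e^0.675 = 486.522.

487 mice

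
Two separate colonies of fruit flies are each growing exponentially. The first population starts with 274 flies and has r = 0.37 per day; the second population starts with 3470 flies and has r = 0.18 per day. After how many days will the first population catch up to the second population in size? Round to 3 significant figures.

13.4 days

Set 274·e^(0.37t) = 3470·e^(0.18t).
e^((0.37 − 0.18)t) = 3470/274 → e^(0.19·t) = 12.664.
0.19·t = ln(12.664) = 2.5388, so t = 2.5388/0.19 = 13.362.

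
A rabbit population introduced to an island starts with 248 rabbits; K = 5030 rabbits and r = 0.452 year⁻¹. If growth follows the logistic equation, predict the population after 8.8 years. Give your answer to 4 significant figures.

A = (K − N₀)/N₀ = (5030 − 248)/248 = 19.282.
N(t) = K/(1 + A·e^(−rt)) = 5030/(1 + 19.282×e^(−0.452×8.8)).
e^(−3.978) = 0.018731; denominator = 1 + 19.282×0.018731 = 1.3612.
N = 5030/1.3612 = 3695.36.

3695 rabbits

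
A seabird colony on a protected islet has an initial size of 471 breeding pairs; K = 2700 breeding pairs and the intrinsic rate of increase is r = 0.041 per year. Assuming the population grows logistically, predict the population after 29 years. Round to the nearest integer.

1106 breeding pairs

A = (K − N₀)/N₀ = (2700 − 471)/471 = 4.7325.
N(t) = K/(1 + A·e^(−rt)) = 2700/(1 + 4.7325×e^(−0.041×29)).
e^(−1.189) = 0.30453; denominator = 1 + 4.7325×0.30453 = 2.4412.
N = 2700/2.4412 = 1106.03.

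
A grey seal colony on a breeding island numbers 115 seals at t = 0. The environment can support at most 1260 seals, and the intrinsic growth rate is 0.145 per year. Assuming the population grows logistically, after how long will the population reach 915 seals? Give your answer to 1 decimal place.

22.6 years

A = (K − N₀)/N₀ = (1260 − 115)/115 = 9.9565.
Solve 1260/(1 + 9.9565·e^(−0.145t)) = 915: 1 + 9.9565·e^(−0.145t) = 1.377, so e^(−0.145t) = 0.0378696.
−0.145·t = ln(0.0378696) = -3.2736, so t = 3.2736/0.145 = 22.577.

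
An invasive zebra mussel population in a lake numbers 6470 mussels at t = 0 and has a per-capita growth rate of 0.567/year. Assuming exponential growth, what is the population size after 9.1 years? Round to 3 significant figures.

N(t) = N₀·e^(rt) = 6470 × e^(0.567×9.1) = 6470 × e^5.16.
e^5.16 ≈ 174.11, so N ≈ 6470 × 174.11 = 1.126506×10^6.

1130000 mussels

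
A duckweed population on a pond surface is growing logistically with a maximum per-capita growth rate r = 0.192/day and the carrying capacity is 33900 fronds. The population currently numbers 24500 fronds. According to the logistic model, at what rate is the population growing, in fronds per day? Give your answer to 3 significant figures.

dN/dt = rN(1 − N/K) = 0.192 × 24500 × (1 − 24500/33900).
1 − 24500/33900 = 0.27729; dN/dt = 0.192 × 24500 × 0.27729 = 1304.4.

1300 fronds per day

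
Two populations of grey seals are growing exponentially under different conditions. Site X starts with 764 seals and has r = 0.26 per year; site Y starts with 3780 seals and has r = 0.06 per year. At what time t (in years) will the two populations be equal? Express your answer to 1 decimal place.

8.0 years

Set 764·e^(0.26t) = 3780·e^(0.06t).
e^((0.26 − 0.06)t) = 3780/764 → e^(0.2·t) = 4.9476.
0.2·t = ln(4.9476) = 1.5989, so t = 1.5989/0.2 = 7.9946.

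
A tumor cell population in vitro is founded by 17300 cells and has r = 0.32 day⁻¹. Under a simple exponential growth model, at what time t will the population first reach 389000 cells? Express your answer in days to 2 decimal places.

9.73 days

Set N₀·e^(rt) = 389000: e^(0.32·t) = 389000/17300 = 22.486.
0.32·t = ln(22.486) = 3.1129, so t = 3.1129/0.32 = 9.7277.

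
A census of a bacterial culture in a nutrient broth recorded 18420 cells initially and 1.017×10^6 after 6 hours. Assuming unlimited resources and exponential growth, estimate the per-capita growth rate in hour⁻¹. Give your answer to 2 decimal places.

From N(t) = N₀·e^(rt): e^(r·6) = 1.017×10^6/18420 = 55.212.
r·6 = ln(55.212) = 4.0112, so r = 4.0112/6 = 0.66853.

0.67 per hour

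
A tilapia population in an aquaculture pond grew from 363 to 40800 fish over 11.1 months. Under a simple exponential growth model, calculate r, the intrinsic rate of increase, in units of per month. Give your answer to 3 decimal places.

From N(t) = N₀·e^(rt): e^(r·11.1) = 40800/363 = 112.4.
r·11.1 = ln(112.4) = 4.722, so r = 4.722/11.1 = 0.42541.

0.425 per month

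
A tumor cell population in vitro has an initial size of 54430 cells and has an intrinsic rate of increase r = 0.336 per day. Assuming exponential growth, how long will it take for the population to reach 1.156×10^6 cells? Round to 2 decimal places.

Set N₀·e^(rt) = 1.156×10^6: e^(0.336·t) = 1.156×10^6/54430 = 21.238.
0.336·t = ln(21.238) = 3.0558, so t = 3.0558/0.336 = 9.0947.

9.09 days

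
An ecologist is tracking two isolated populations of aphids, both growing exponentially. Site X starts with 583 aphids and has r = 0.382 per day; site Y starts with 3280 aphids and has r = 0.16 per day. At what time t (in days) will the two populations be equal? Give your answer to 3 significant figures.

Set 583·e^(0.382t) = 3280·e^(0.16t).
e^((0.382 − 0.16)t) = 3280/583 → e^(0.222·t) = 5.6261.
0.222·t = ln(5.6261) = 1.7274, so t = 1.7274/0.222 = 7.7811.

7.78 days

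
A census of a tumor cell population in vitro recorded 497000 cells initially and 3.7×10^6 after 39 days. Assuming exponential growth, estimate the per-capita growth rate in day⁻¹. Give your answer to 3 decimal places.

0.051 per day

From N(t) = N₀·e^(rt): e^(r·39) = 3.7×10^6/497000 = 7.4447.
r·39 = ln(7.4447) = 2.0075, so r = 2.0075/39 = 0.051474.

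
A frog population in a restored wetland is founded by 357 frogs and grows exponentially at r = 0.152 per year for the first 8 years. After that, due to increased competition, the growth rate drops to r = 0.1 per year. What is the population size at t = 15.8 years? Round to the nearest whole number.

Phase 1: N(8) = 357·e^(0.152×8) = 357·e^1.216 = 1204.4.
Phase 2 runs for 15.8 − 8 = 7.8 years at r = 0.1.
N(15.8) = 1204.4·e^(0.1×7.8) = 1204.4·e^0.78 = 2627.36.

2627 frogs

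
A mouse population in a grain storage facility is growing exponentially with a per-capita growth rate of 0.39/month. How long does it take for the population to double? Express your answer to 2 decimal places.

1.78 months

Doubling time t_d = ln(2)/r = 0.6931/0.39 = 1.7773.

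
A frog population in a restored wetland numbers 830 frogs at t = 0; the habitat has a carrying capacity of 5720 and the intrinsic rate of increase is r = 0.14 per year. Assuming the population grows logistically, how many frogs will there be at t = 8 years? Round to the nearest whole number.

1957 frogs

A = (K − N₀)/N₀ = (5720 − 830)/830 = 5.8916.
N(t) = K/(1 + A·e^(−rt)) = 5720/(1 + 5.8916×e^(−0.14×8)).
e^(−1.12) = 0.32628; denominator = 1 + 5.8916×0.32628 = 2.9223.
N = 5720/2.9223 = 1957.36.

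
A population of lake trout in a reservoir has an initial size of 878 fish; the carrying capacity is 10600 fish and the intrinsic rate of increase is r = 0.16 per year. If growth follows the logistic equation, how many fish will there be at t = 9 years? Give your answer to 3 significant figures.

2930 fish

A = (K − N₀)/N₀ = (10600 − 878)/878 = 11.073.
N(t) = K/(1 + A·e^(−rt)) = 10600/(1 + 11.073×e^(−0.16×9)).
e^(−1.44) = 0.23693; denominator = 1 + 11.073×0.23693 = 3.6235.
N = 10600/3.6235 = 2925.37.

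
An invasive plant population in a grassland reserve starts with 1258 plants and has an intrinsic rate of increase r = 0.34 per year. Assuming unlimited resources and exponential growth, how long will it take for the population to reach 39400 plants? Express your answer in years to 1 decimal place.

10.1 years

Set N₀·e^(rt) = 39400: e^(0.34·t) = 39400/1258 = 31.32.
0.34·t = ln(31.32) = 3.4442, so t = 3.4442/0.34 = 10.13.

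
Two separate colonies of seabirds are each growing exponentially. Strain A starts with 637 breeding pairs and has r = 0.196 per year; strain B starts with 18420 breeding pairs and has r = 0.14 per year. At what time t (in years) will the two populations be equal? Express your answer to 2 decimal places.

Set 637·e^(0.196t) = 18420·e^(0.14t).
e^((0.196 − 0.14)t) = 18420/637 → e^(0.056·t) = 28.917.
0.056·t = ln(28.917) = 3.3644, so t = 3.3644/0.056 = 60.079.

60.08 years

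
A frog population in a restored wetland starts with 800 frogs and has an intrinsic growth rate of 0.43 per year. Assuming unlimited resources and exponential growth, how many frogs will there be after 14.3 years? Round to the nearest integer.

374599 frogs

N(t) = N₀·e^(rt) = 800 × e^(0.43×14.3) = 800 × e^6.149.
e^6.149 ≈ 468.25, so N ≈ 800 × 468.25 = 374599.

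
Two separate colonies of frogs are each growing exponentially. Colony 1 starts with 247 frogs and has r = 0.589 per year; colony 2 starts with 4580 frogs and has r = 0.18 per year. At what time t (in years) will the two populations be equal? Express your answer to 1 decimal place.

7.1 years

Set 247·e^(0.589t) = 4580·e^(0.18t).
e^((0.589 − 0.18)t) = 4580/247 → e^(0.409·t) = 18.543.
0.409·t = ln(18.543) = 2.9201, so t = 2.9201/0.409 = 7.1395.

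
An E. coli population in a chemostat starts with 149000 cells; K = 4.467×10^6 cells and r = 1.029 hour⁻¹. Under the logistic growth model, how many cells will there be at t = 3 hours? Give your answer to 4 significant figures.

1923000 cells

A = (K − N₀)/N₀ = (4.467×10^6 − 149000)/149000 = 28.98.
N(t) = K/(1 + A·e^(−rt)) = 4.467×10^6/(1 + 28.98×e^(−1.029×3)).
e^(−3.087) = 0.045639; denominator = 1 + 28.98×0.045639 = 2.3226.
N = 4.467×10^6/2.3226 = 1.923274×10^6.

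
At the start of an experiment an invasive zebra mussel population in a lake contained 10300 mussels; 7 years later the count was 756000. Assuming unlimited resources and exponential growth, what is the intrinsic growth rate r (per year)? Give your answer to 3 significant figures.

From N(t) = N₀·e^(rt): e^(r·7) = 756000/10300 = 73.398.
r·7 = ln(73.398) = 4.2959, so r = 4.2959/7 = 0.6137.

0.614 per year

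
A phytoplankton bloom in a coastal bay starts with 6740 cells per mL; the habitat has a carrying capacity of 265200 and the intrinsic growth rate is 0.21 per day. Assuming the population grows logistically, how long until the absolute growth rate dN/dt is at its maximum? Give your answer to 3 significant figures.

17.4 days

Logistic growth is fastest at N = K/2 = 132600.
A = (K − N₀)/N₀ = 38.347. Set K/(1 + A·e^(−rt)) = K/2 → A·e^(−rt) = 1.
e^(−0.21t) = 1/38.347 = 0.0260775, so t = ln(38.347)/0.21 = 3.6467/0.21 = 17.365.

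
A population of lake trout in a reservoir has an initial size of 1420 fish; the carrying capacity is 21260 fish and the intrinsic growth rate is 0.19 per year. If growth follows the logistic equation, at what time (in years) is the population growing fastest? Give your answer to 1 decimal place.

Logistic growth is fastest at N = K/2 = 10630.
A = (K − N₀)/N₀ = 13.972. Set K/(1 + A·e^(−rt)) = K/2 → A·e^(−rt) = 1.
e^(−0.19t) = 1/13.972 = 0.0715726, so t = ln(13.972)/0.19 = 2.637/0.19 = 13.879.

13.9 years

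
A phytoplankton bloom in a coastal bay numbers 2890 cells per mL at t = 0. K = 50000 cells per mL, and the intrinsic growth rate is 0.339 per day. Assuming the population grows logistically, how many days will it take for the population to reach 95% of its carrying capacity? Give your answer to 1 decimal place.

16.9 days

A = (K − N₀)/N₀ = (50000 − 2890)/2890 = 16.301.
Solve 50000/(1 + 16.301·e^(−0.339t)) = 47500: 1 + 16.301·e^(−0.339t) = 1.0526, so e^(−0.339t) = 0.00322873.
−0.339·t = ln(0.00322873) = -5.7357, so t = 5.7357/0.339 = 16.919.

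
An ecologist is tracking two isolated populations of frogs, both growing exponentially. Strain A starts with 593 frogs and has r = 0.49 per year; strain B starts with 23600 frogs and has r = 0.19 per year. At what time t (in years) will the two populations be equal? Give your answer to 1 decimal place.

Set 593·e^(0.49t) = 23600·e^(0.19t).
e^((0.49 − 0.19)t) = 23600/593 → e^(0.3·t) = 39.798.
0.3·t = ln(39.798) = 3.6838, so t = 3.6838/0.3 = 12.279.

12.3 years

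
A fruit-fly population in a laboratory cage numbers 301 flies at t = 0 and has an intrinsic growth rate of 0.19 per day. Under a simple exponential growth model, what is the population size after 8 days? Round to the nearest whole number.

N(t) = N₀·e^(rt) = 301 × e^(0.19×8) = 301 × e^1.52.
e^1.52 ≈ 4.5722, so N ≈ 301 × 4.5722 = 1376.24.

1376 flies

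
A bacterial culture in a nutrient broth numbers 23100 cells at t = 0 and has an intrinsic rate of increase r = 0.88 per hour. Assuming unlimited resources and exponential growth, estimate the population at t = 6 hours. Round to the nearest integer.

N(t) = N₀·e^(rt) = 23100 × e^(0.88×6) = 23100 × e^5.28.
e^5.28 ≈ 196.37, so N ≈ 23100 × 196.37 = 4.536144×10^6.

4536144 cells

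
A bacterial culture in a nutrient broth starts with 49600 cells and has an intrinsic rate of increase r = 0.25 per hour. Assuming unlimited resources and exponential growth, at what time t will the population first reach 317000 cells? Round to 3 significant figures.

7.42 hours

Set N₀·e^(rt) = 317000: e^(0.25·t) = 317000/49600 = 6.3911.
0.25·t = ln(6.3911) = 1.8549, so t = 1.8549/0.25 = 7.4196.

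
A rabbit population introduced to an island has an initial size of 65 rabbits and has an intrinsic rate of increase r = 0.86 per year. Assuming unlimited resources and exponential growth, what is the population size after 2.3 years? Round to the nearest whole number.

N(t) = N₀·e^(rt) = 65 × e^(0.86×2.3) = 65 × e^1.978.
e^1.978 ≈ 7.2283, so N ≈ 65 × 7.2283 = 469.838.

470 rabbits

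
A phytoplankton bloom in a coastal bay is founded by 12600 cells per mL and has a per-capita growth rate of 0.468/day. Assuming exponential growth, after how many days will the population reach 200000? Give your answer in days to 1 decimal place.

Set N₀·e^(rt) = 200000: e^(0.468·t) = 200000/12600 = 15.873.
0.468·t = ln(15.873) = 2.7646, so t = 2.7646/0.468 = 5.9073.

5.9 days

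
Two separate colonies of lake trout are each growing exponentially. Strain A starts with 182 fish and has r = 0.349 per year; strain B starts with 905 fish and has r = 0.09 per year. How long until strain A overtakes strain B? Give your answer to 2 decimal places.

Set 182·e^(0.349t) = 905·e^(0.09t).
e^((0.349 − 0.09)t) = 905/182 → e^(0.259·t) = 4.9725.
0.259·t = ln(4.9725) = 1.6039, so t = 1.6039/0.259 = 6.1928.

6.19 years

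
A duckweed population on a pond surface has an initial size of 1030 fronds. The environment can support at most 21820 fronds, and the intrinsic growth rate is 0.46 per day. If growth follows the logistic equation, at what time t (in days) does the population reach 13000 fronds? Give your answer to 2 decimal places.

A = (K − N₀)/N₀ = (21820 − 1030)/1030 = 20.184.
Solve 21820/(1 + 20.184·e^(−0.46t)) = 13000: 1 + 20.184·e^(−0.46t) = 1.6785, so e^(−0.46t) = 0.0336131.
−0.46·t = ln(0.0336131) = -3.3928, so t = 3.3928/0.46 = 7.3757.

7.38 days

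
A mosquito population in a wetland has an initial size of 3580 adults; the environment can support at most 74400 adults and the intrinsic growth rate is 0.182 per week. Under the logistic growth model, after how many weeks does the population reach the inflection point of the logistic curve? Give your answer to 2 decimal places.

16.40 weeks

Logistic growth is fastest at N = K/2 = 37200.
A = (K − N₀)/N₀ = 19.782. Set K/(1 + A·e^(−rt)) = K/2 → A·e^(−rt) = 1.
e^(−0.182t) = 1/19.782 = 0.0505507, so t = ln(19.782)/0.182 = 2.9848/0.182 = 16.4.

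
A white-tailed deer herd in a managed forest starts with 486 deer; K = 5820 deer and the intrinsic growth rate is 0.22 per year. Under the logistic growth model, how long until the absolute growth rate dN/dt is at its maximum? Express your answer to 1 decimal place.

Logistic growth is fastest at N = K/2 = 2910.
A = (K − N₀)/N₀ = 10.975. Set K/(1 + A·e^(−rt)) = K/2 → A·e^(−rt) = 1.
e^(−0.22t) = 1/10.975 = 0.0911136, so t = ln(10.975)/0.22 = 2.3956/0.22 = 10.889.

10.9 years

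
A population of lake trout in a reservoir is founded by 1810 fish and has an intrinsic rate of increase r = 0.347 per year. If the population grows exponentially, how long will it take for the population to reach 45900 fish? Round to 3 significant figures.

Set N₀·e^(rt) = 45900: e^(0.347·t) = 45900/1810 = 25.359.
0.347·t = ln(25.359) = 3.2331, so t = 3.2331/0.347 = 9.3174.

9.32 years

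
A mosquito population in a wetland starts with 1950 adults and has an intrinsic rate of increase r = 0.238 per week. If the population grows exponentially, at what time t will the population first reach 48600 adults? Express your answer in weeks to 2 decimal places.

Set N₀·e^(rt) = 48600: e^(0.238·t) = 48600/1950 = 24.923.
0.238·t = ln(24.923) = 3.2158, so t = 3.2158/0.238 = 13.512.

13.51 weeks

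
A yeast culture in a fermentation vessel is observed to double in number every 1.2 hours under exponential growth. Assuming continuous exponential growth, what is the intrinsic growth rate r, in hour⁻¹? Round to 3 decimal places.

r = ln(2)/t_d = 0.6931/1.2 = 0.57762.

0.578 per hour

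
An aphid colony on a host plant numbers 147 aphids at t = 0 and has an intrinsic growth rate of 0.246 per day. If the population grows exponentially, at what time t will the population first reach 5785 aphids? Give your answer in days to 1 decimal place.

14.9 days

Set N₀·e^(rt) = 5785: e^(0.246·t) = 5785/147 = 39.354.
0.246·t = ln(39.354) = 3.6726, so t = 3.6726/0.246 = 14.929.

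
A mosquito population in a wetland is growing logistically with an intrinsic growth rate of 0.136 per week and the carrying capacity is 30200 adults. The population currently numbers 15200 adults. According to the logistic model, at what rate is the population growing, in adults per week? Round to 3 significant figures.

1030 adults per week

dN/dt = rN(1 − N/K) = 0.136 × 15200 × (1 − 15200/30200).
1 − 15200/30200 = 0.49669; dN/dt = 0.136 × 15200 × 0.49669 = 1026.8.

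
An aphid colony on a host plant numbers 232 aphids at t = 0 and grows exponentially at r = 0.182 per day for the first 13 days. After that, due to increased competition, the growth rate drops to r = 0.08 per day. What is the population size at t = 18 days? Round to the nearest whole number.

Phase 1: N(13) = 232·e^(0.182×13) = 232·e^2.366 = 2471.89.
Phase 2 runs for 18 − 13 = 5 days at r = 0.08.
N(18) = 2471.89·e^(0.08×5) = 2471.89·e^0.4 = 3687.62.

3688 aphids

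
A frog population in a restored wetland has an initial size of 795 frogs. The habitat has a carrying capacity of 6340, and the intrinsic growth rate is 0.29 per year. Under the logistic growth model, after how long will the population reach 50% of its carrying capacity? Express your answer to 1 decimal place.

6.7 years

A = (K − N₀)/N₀ = (6340 − 795)/795 = 6.9748.
Solve 6340/(1 + 6.9748·e^(−0.29t)) = 3170: 1 + 6.9748·e^(−0.29t) = 2, so e^(−0.29t) = 0.143372.
−0.29·t = ln(0.143372) = -1.9423, so t = 1.9423/0.29 = 6.6976.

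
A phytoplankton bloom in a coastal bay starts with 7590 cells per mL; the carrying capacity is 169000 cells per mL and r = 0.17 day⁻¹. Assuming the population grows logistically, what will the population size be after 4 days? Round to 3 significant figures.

14400 cells per mL

A = (K − N₀)/N₀ = (169000 − 7590)/7590 = 21.266.
N(t) = K/(1 + A·e^(−rt)) = 169000/(1 + 21.266×e^(−0.17×4)).
e^(−0.68) = 0.50662; denominator = 1 + 21.266×0.50662 = 11.774.
N = 169000/11.774 = 14353.9.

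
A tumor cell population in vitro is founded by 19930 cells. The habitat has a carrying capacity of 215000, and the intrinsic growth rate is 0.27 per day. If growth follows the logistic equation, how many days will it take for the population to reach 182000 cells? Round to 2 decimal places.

14.77 days

A = (K − N₀)/N₀ = (215000 − 19930)/19930 = 9.7878.
Solve 215000/(1 + 9.7878·e^(−0.27t)) = 182000: 1 + 9.7878·e^(−0.27t) = 1.1813, so e^(−0.27t) = 0.018525.
−0.27·t = ln(0.018525) = -3.9886, so t = 3.9886/0.27 = 14.773.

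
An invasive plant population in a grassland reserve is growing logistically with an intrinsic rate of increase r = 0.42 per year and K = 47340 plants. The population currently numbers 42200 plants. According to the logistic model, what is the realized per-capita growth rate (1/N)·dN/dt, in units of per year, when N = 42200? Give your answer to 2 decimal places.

(1/N)·dN/dt = r(1 − N/K) = 0.42 × (1 − 42200/47340).
= 0.42 × 0.10858 = 0.045602.

0.05 per year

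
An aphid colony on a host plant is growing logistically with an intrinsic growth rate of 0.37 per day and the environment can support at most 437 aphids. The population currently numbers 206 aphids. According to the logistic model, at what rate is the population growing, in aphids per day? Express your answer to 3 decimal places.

dN/dt = rN(1 − N/K) = 0.37 × 206 × (1 − 206/437).
1 − 206/437 = 0.5286; dN/dt = 0.37 × 206 × 0.5286 = 40.29.

40.290 aphids per day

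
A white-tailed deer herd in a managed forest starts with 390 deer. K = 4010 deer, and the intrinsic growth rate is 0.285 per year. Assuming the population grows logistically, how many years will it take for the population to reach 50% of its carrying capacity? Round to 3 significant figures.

7.82 years

A = (K − N₀)/N₀ = (4010 − 390)/390 = 9.2821.
Solve 4010/(1 + 9.2821·e^(−0.285t)) = 2005: 1 + 9.2821·e^(−0.285t) = 2, so e^(−0.285t) = 0.107735.
−0.285·t = ln(0.107735) = -2.2281, so t = 2.2281/0.285 = 7.8178.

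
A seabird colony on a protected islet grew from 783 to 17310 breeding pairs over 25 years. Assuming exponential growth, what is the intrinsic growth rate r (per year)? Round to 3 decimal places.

From N(t) = N₀·e^(rt): e^(r·25) = 17310/783 = 22.107.
r·25 = ln(22.107) = 3.0959, so r = 3.0959/25 = 0.12384.

0.124 per year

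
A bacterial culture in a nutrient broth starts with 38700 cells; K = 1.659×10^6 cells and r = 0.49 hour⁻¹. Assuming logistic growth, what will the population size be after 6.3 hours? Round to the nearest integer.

569945 cells

A = (K − N₀)/N₀ = (1.659×10^6 − 38700)/38700 = 41.868.
N(t) = K/(1 + A·e^(−rt)) = 1.659×10^6/(1 + 41.868×e^(−0.49×6.3)).
e^(−3.087) = 0.045639; denominator = 1 + 41.868×0.045639 = 2.9108.
N = 1.659×10^6/2.9108 = 569945.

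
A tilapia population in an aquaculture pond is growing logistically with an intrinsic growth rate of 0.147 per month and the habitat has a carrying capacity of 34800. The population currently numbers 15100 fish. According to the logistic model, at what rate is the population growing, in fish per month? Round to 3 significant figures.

1260 fish per month

dN/dt = rN(1 − N/K) = 0.147 × 15100 × (1 − 15100/34800).
1 − 15100/34800 = 0.56609; dN/dt = 0.147 × 15100 × 0.56609 = 1256.6.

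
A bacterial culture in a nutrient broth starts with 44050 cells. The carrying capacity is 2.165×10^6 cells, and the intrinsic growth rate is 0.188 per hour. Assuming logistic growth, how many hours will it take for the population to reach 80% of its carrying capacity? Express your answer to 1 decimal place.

A = (K − N₀)/N₀ = (2.165×10^6 − 44050)/44050 = 48.149.
Solve 2.165×10^6/(1 + 48.149·e^(−0.188t)) = 1.732×10^6: 1 + 48.149·e^(−0.188t) = 1.25, so e^(−0.188t) = 0.00519225.
−0.188·t = ln(0.00519225) = -5.2606, so t = 5.2606/0.188 = 27.982.

28.0 hours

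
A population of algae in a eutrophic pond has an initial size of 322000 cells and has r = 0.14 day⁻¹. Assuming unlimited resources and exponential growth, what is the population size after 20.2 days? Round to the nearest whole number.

N(t) = N₀·e^(rt) = 322000 × e^(0.14×20.2) = 322000 × e^2.828.
e^2.828 ≈ 16.912, so N ≈ 322000 × 16.912 = 5.445536×10^6.

5445536 cells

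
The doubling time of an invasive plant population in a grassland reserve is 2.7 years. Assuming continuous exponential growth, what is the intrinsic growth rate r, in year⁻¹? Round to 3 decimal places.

r = ln(2)/t_d = 0.6931/2.7 = 0.25672.

0.257 per year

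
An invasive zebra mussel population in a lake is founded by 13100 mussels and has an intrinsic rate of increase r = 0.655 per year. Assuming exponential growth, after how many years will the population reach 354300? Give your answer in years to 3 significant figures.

Set N₀·e^(rt) = 354300: e^(0.655·t) = 354300/13100 = 27.046.
0.655·t = ln(27.046) = 3.2975, so t = 3.2975/0.655 = 5.0344.

5.03 years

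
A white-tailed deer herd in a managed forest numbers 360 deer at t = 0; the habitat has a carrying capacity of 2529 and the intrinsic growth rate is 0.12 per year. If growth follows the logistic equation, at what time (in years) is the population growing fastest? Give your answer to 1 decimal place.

Logistic growth is fastest at N = K/2 = 1264.5.
A = (K − N₀)/N₀ = 6.025. Set K/(1 + A·e^(−rt)) = K/2 → A·e^(−rt) = 1.
e^(−0.12t) = 1/6.025 = 0.165975, so t = ln(6.025)/0.12 = 1.7959/0.12 = 14.966.

15.0 years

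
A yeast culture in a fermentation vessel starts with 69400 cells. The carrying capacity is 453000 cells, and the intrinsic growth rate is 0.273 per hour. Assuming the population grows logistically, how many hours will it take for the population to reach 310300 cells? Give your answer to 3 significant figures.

A = (K − N₀)/N₀ = (453000 − 69400)/69400 = 5.5274.
Solve 453000/(1 + 5.5274·e^(−0.273t)) = 310300: 1 + 5.5274·e^(−0.273t) = 1.4599, so e^(−0.273t) = 0.0832.
−0.273·t = ln(0.0832) = -2.4865, so t = 2.4865/0.273 = 9.1081.

9.11 hours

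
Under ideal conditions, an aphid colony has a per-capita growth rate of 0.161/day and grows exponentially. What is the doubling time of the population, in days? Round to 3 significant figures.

4.31 days

Doubling time t_d = ln(2)/r = 0.6931/0.161 = 4.3053.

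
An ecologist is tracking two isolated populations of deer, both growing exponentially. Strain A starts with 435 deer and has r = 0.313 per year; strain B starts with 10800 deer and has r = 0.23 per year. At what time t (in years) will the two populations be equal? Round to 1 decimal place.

38.7 years

Set 435·e^(0.313t) = 10800·e^(0.23t).
e^((0.313 − 0.23)t) = 10800/435 → e^(0.083·t) = 24.828.
0.083·t = ln(24.828) = 3.212, so t = 3.212/0.083 = 38.698.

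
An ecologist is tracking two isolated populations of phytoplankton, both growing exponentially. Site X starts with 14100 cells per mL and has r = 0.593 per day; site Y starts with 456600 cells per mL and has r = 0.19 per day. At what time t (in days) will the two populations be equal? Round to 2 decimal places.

8.63 days

Set 14100·e^(0.593t) = 456600·e^(0.19t).
e^((0.593 − 0.19)t) = 456600/14100 → e^(0.403·t) = 32.383.
0.403·t = ln(32.383) = 3.4776, so t = 3.4776/0.403 = 8.6294.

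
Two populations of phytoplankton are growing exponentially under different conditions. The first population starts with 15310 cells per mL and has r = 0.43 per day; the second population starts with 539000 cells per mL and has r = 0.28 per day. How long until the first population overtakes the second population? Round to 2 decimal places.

23.74 days

Set 15310·e^(0.43t) = 539000·e^(0.28t).
e^((0.43 − 0.28)t) = 539000/15310 → e^(0.15·t) = 35.206.
0.15·t = ln(35.206) = 3.5612, so t = 3.5612/0.15 = 23.741.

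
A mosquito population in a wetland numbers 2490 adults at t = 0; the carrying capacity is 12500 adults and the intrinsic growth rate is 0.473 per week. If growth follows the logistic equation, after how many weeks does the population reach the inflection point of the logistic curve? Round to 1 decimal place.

2.9 weeks

Logistic growth is fastest at N = K/2 = 6250.
A = (K − N₀)/N₀ = 4.0201. Set K/(1 + A·e^(−rt)) = K/2 → A·e^(−rt) = 1.
e^(−0.473t) = 1/4.0201 = 0.248751, so t = ln(4.0201)/0.473 = 1.3913/0.473 = 2.9414.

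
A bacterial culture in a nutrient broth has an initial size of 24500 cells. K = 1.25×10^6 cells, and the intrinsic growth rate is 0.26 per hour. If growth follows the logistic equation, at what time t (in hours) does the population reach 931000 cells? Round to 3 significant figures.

A = (K − N₀)/N₀ = (1.25×10^6 − 24500)/24500 = 50.02.
Solve 1.25×10^6/(1 + 50.02·e^(−0.26t)) = 931000: 1 + 50.02·e^(−0.26t) = 1.3426, so e^(−0.26t) = 0.00685005.
−0.26·t = ln(0.00685005) = -4.9835, so t = 4.9835/0.26 = 19.167.

19.2 hours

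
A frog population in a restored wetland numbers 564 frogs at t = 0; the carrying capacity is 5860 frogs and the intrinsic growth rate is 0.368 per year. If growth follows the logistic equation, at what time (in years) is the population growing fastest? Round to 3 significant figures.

6.09 years

Logistic growth is fastest at N = K/2 = 2930.
A = (K − N₀)/N₀ = 9.3901. Set K/(1 + A·e^(−rt)) = K/2 → A·e^(−rt) = 1.
e^(−0.368t) = 1/9.3901 = 0.106495, so t = ln(9.3901)/0.368 = 2.2397/0.368 = 6.086.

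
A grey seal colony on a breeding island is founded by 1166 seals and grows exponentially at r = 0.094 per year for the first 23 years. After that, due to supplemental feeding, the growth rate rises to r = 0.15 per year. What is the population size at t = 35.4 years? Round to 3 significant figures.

Phase 1: N(23) = 1166·e^(0.094×23) = 1166·e^2.162 = 10130.8.
Phase 2 runs for 35.4 − 23 = 12.4 years at r = 0.15.
N(35.4) = 10130.8·e^(0.15×12.4) = 10130.8·e^1.86 = 65077.5.

65100 seals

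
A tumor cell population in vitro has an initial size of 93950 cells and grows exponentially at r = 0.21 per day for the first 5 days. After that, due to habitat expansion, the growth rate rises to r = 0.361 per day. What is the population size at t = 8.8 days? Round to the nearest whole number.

Phase 1: N(5) = 93950·e^(0.21×5) = 93950·e^1.05 = 268476.
Phase 2 runs for 8.8 − 5 = 3.8 days at r = 0.361.
N(8.8) = 268476·e^(0.361×3.8) = 268476·e^1.372 = 1.058452×10^6.

1058452 cells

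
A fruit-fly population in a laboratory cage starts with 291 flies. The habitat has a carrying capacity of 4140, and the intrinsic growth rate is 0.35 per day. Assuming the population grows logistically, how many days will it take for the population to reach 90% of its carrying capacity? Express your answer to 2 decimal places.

A = (K − N₀)/N₀ = (4140 − 291)/291 = 13.227.
Solve 4140/(1 + 13.227·e^(−0.35t)) = 3726: 1 + 13.227·e^(−0.35t) = 1.1111, so e^(−0.35t) = 0.00840045.
−0.35·t = ln(0.00840045) = -4.7795, so t = 4.7795/0.35 = 13.656.

13.66 days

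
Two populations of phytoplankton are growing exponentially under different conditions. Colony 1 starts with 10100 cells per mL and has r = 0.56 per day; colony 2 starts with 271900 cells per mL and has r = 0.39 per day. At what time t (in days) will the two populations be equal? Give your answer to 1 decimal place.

Set 10100·e^(0.56t) = 271900·e^(0.39t).
e^((0.56 − 0.39)t) = 271900/10100 → e^(0.17·t) = 26.921.
0.17·t = ln(26.921) = 3.2929, so t = 3.2929/0.17 = 19.37.

19.4 days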